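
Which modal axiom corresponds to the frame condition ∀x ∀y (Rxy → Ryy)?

□(□s → s)

A defining formula is □(□s → s) (the T□ axiom).
Suppose □(□s→s) is valid. Take Rxy and set V(s)={w : Ryw}. Then at y, □s holds; since □(□s→s) at x, □s→s at y, so s at y, i.e. Ryy.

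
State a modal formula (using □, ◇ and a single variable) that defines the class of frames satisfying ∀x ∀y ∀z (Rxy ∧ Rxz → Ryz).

A defining formula is ◇p → □◇p (the 5 axiom).
Suppose ◇p→□◇p is valid. Take Rxy, Rxz and set V(p)={y}. Then ◇p at x, so □◇p at x, so ◇p at z, so some w with Rzw has p; w=y, i.e. Rzy. By symmetry of the argument, Ryz.

◇p → □◇p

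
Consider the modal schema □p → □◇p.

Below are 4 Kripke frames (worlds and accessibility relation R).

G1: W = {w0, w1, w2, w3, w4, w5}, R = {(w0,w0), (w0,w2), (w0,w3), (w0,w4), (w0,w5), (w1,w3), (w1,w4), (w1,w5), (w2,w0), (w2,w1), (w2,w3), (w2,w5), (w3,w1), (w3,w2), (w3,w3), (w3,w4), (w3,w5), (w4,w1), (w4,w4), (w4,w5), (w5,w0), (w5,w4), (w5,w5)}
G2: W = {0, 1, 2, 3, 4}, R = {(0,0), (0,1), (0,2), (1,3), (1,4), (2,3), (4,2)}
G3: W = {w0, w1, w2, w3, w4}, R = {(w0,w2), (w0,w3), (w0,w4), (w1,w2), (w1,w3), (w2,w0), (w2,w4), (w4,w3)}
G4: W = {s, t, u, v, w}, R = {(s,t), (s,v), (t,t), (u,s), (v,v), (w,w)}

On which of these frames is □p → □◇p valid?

G1

The schema corresponds to a generalized confluence (Geach) condition: ∀x ∀z (xRz → ∃w (xRw ∧ zRw)).
G1: ✓.
G2: fails — 0R1 but no w with 0Rw and 1Rw.
G3: fails — w0Rw3 but no w with w0Rw and w3Rw.
G4: fails — uRs but no w* with uRw* and sRw*.
Valid on: G1.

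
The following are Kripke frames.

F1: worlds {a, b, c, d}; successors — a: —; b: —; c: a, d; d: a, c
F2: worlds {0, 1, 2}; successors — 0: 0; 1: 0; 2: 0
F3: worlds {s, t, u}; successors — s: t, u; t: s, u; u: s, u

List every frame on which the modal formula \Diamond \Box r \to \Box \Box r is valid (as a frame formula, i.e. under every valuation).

F2

Frame correspondent (Sahlqvist): \forall x \forall y \forall z ((xRy \wedge x R^2 z) \to \exists w (yRw \wedge z = w)) — i.e. a generalized confluence (Geach) condition.
F1: fails — cRa, cR²a but no w with aRw and a=w.
F2: holds.
F3: fails — tRs, tR²s but no w with sRw and s=w.
Valid on: F2.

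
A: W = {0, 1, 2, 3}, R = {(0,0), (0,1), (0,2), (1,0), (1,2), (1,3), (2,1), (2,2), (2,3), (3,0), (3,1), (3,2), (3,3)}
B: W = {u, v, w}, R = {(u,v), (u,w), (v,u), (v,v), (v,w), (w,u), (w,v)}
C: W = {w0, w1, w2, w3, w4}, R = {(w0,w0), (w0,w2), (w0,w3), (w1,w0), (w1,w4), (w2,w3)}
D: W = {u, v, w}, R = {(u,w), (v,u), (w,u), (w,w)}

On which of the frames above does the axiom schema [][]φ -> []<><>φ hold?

This is the axiom for a generalized confluence (Geach) condition; its first-order frame correspondent is forall x forall z (xRz -> exists w (x R^2 w & z R^2 w)).
A: satisfies the condition.
B: satisfies the condition.
C: fails — w0Rw2 but no w with w0R²w and w2R²w.
D: satisfies the condition.
Valid on: A, B, D.

A, B, D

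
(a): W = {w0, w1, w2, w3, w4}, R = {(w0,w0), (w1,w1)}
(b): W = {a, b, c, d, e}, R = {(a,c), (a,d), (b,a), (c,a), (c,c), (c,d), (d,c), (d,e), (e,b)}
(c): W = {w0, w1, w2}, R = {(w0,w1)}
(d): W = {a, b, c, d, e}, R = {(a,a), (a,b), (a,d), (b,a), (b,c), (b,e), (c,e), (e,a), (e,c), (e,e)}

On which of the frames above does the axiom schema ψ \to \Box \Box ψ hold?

(a), (c)

The schema corresponds to a generalized confluence (Geach) condition: \forall x \forall z (x R^2 z \to \exists w (x = w \wedge z = w)).
(a): ✓.
(b): fails — aR²c but a ≠ c.
(c): ✓.
(d): fails — aR²b but a ≠ b.
Valid on: (a), (c).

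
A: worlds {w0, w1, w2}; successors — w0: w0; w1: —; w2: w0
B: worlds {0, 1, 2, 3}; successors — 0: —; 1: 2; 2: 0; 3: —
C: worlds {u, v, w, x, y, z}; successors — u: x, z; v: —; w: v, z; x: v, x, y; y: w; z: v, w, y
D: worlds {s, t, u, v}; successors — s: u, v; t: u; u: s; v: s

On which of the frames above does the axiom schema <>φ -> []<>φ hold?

This is the axiom for the Euclidean property; its first-order frame correspondent is forall x forall y forall z (Rxy & Rxz -> Ryz).
A: ✓.
B: fails — R12 and R12 but not R22.
C: fails — Ruz and Ruz but not Rzz.
D: fails — Rsv and Rsv but not Rvv.

A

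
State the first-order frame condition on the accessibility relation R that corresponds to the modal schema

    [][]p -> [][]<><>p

forall x forall z (x R^2 z -> exists w (x R^2 w & z R^2 w))

This is a Sahlqvist (Geach-type) schema ◇^0□^2p → □^2◇^2p.
Minimal-valuation argument: fix x; take any y with xR^0y and any z with xR^2z. Set V(p) to the set of worlds R-reachable from y in exactly 2 steps. Then □^2p holds at y, so the antecedent holds at x; validity forces ◇^2p at z, giving a w with zR^2w and yR^2w.
First-order correspondent: forall x forall z (x R^2 z -> exists w (x R^2 w & z R^2 w)).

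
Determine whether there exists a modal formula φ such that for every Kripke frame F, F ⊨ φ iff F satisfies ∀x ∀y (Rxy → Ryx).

The condition is symmetry. A defining modal formula is q → □◇q.
Suppose q→□◇q is valid. Take Rxy and set V(q)={x}. Then q at x, so □◇q at x, so ◇q at y, so some z with Ryz has q; z=x, i.e. Ryx.

Yes, by q → □◇q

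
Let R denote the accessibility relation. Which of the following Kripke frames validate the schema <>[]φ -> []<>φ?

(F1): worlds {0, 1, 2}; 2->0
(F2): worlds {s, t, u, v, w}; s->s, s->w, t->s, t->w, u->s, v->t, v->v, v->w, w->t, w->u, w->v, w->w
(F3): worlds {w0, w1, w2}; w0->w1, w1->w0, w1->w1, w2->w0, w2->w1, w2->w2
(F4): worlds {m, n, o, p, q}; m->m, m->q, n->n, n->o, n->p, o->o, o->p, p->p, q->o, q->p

(F3)

This is the axiom for convergence; its first-order frame correspondent is forall x forall y forall z (Rxy & Rxz -> exists w (Ryw & Rzw)).
(F1): fails — R20 and R20 but 0 and 0 have no common successor.
(F2): fails — Rww and Rwu but w and u have no common successor.
(F3): condition met.
(F4): fails — Rmq and Rmm but q and m have no common successor.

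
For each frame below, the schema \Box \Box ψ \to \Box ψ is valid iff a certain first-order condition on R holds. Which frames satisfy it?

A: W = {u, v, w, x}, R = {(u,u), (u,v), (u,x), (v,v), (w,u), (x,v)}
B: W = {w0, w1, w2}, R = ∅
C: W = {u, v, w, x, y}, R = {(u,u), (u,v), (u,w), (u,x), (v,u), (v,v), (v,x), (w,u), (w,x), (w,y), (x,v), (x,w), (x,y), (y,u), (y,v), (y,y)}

This is the axiom for density; its first-order frame correspondent is \forall x \forall y (Rxy \to \exists z (Rxz \wedge Rzy)).
A: condition met.
B: condition met.
C: fails — Rxw but no z with Rxz and Rzw.

A, B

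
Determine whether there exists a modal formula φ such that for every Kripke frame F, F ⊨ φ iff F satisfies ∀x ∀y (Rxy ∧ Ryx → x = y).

Not definable by any modal formula

Modal frame validity is preserved under surjective bounded morphisms.
The 4-cycle (worlds w0,w1,w2,w3 with w0→w1→w2→w3→w0) is antisymmetric. Sending even-indexed worlds to • and odd-indexed worlds to ∘ is a surjective bounded morphism onto the two-world frame with •↔∘, which is not antisymmetric.
Hence antisymmetry is not modally definable.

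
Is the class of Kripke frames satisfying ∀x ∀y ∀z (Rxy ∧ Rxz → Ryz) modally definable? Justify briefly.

Yes, by ◇r → □◇r

Yes: it is the Euclidean property, defined by the 5 schema ◇r → □◇r.
Suppose ◇r→□◇r is valid. Take Rxy, Rxz and set V(r)={y}. Then ◇r at x, so □◇r at x, so ◇r at z, so some w with Rzw has r; w=y, i.e. Rzy. By symmetry of the argument, Ryz.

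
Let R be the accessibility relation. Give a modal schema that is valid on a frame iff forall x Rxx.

The condition is reflexivity. The T schema □ψ → ψ defines it.
Suppose □ψ→ψ is valid. At any x set V(ψ)={w : Rxw}. Then □ψ holds at x, so ψ holds at x, i.e. Rxx.

□ψ → ψ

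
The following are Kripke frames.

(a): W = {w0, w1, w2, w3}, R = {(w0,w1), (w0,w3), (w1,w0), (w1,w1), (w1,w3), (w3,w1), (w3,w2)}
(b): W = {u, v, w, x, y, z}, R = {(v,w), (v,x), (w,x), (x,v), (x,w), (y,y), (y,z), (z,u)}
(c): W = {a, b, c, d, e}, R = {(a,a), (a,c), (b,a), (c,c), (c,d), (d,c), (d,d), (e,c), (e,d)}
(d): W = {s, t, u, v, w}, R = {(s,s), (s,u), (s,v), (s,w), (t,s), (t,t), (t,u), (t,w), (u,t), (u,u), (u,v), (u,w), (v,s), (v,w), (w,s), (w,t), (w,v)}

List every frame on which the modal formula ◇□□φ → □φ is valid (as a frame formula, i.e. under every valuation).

(d)

Frame correspondent (Sahlqvist): ∀x ∀y ∀z ((xRy ∧ xRz) → ∃w (yR²w ∧ z = w)) — i.e. a generalized confluence (Geach) condition.
(a): fails — w3Rw2, w3Rw1 but no w with w2R²w and w1=w.
(b): fails — vRw, vRx but no t with wR²t and x=t.
(c): fails — aRc, aRa but no w with cR²w and a=w.
(d): holds.
Valid on: (d).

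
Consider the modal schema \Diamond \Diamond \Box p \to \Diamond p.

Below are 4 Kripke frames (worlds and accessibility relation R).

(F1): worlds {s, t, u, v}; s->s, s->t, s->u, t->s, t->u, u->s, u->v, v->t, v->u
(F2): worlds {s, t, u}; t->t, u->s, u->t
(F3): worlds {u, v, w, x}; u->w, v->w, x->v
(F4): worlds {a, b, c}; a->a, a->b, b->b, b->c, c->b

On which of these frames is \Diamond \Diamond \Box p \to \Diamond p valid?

This is the axiom for a generalized confluence (Geach) condition; its first-order frame correspondent is \forall x \forall y (x R^2 y \to \exists w (yRw \wedge xRw)).
(F1): fails — vR²u but no w with uRw and vRw.
(F2): condition met.
(F3): fails — xR²w but no t with wRt and xRt.
(F4): condition met.
Valid on: (F2), (F4).

(F2), (F4)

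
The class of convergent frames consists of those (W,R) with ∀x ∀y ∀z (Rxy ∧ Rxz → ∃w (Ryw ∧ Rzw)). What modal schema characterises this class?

◇□p → □◇p

A defining formula is ◇□p → □◇p (the .2 axiom).
Suppose ◇□p→□◇p is valid. Take Rxy, Rxz and set V(p)={w : Ryw}. Then □p at y so ◇□p at x, so □◇p at x, so ◇p at z, giving w with Rzw and Ryw.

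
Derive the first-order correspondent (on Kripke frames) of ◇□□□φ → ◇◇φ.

∀x ∀y (xRy → ∃w (yR³w ∧ xR²w))

This is a Sahlqvist (Geach-type) schema ◇^1□^3φ → □^0◇^2φ.
Minimal-valuation argument: fix x; take any y with xR^1y and any z with xR^0z. Set V(φ) to the set of worlds R-reachable from y in exactly 3 steps. Then □^3φ holds at y, so the antecedent holds at x; validity forces ◇^2φ at z, giving a w with zR^2w and yR^3w.
First-order correspondent: ∀x ∀y (xRy → ∃w (yR³w ∧ xR²w)).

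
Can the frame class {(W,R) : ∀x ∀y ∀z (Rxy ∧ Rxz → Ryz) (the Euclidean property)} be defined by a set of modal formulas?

Yes — defined by ◇q → □◇q

The condition is the Euclidean property. A defining modal formula is ◇q → □◇q.
Suppose ◇q→□◇q is valid. Take Rxy, Rxz and set V(q)={y}. Then ◇q at x, so □◇q at x, so ◇q at z, so some w with Rzw has q; w=y, i.e. Rzy. By symmetry of the argument, Ryz.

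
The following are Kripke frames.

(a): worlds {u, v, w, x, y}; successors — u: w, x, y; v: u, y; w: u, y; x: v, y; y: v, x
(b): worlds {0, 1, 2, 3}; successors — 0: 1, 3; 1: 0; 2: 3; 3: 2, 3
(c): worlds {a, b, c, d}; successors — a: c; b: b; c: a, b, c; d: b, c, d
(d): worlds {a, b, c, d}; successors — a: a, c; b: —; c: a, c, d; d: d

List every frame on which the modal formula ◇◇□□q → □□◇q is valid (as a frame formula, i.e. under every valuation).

This is the axiom for a generalized confluence (Geach) condition; its first-order frame correspondent is ∀x ∀y ∀z ((xR²y ∧ xR²z) → ∃w (yR²w ∧ zRw)).
(a): ✓.
(b): fails — 1R²1, 1R²1 but no w with 1R²w and 1Rw.
(c): fails — aR²b, aR²a but no w with bR²w and aRw.
(d): fails — aR²d, aR²a but no w with dR²w and aRw.
Valid on: (a).

(a)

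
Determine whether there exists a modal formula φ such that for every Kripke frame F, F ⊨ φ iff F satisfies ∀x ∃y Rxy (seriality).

Definable; □q → ◇q defines it

This is a Sahlqvist condition; the D axiom □q → ◇q defines it.
Suppose □q→◇q is valid. At any x set V(q)=W. Then □q at x, so ◇q at x, so x has a successor.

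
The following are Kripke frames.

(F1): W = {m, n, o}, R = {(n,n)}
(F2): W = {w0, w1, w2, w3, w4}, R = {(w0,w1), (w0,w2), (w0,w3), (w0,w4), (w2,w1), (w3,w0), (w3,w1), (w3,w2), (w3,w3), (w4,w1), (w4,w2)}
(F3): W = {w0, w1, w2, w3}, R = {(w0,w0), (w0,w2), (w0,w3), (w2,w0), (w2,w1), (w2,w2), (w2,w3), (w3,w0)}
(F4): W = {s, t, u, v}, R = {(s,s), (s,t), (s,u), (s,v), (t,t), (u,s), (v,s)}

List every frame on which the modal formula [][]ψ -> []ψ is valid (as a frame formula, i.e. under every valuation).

This is the axiom for density; its first-order frame correspondent is forall x forall y (Rxy -> exists z (Rxz & Rzy)).
(F1): condition met.
(F2): fails — Rw0w4 but no z with Rw0z and Rzw4.
(F3): condition met.
(F4): condition met.

(F1), (F3), (F4)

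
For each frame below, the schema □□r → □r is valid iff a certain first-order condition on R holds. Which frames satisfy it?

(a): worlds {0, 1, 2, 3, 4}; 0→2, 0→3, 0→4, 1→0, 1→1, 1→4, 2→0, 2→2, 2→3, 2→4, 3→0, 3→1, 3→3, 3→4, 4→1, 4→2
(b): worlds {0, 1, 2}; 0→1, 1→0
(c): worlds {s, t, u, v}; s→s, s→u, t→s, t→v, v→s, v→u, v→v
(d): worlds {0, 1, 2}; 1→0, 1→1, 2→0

(a), (c)

Frame correspondent (Sahlqvist): ∀x ∀y (Rxy → ∃z (Rxz ∧ Rzy)) — i.e. density.
(a): ✓.
(b): fails — R01 but no z with R0z and Rz1.
(c): ✓.
(d): fails — R20 but no z with R2z and Rz0.
Valid on: (a), (c).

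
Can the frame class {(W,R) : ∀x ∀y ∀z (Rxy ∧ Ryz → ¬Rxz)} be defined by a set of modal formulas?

No — not modally definable

Modal frame validity is preserved under surjective bounded morphisms.
The 3-cycle (worlds a,b,c with a→b→c→a) is intransitive. Mapping every world to a single reflexive point • is a surjective bounded morphism; the reflexive point is not intransitive (R••∧R•• but R••).
Hence intransitivity is not modally definable.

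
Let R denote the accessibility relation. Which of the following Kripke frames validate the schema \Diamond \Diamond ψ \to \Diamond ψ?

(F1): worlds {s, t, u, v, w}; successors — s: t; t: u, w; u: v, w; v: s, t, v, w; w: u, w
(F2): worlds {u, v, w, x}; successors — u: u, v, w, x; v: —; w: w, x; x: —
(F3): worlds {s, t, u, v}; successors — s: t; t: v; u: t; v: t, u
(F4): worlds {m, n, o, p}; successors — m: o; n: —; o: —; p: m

(F2)

This is the axiom for transitivity; its first-order frame correspondent is \forall x \forall y \forall z (Rxy \wedge Ryz \to Rxz).
(F1): fails — Ruv and Rvt but not Rut.
(F2): condition met.
(F3): fails — Rtv and Rvt but not Rtt.
(F4): fails — Rpm and Rmo but not Rpo.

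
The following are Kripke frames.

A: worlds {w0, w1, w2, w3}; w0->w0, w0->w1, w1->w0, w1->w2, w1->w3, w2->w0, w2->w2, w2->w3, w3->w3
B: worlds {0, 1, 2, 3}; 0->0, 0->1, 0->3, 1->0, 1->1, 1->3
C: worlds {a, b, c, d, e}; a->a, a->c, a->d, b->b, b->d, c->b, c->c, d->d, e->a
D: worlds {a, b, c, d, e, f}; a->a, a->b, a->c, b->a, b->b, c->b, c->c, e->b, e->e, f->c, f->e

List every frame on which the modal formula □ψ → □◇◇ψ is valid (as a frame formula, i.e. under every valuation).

Frame correspondent (Sahlqvist): ∀x ∀z (xRz → ∃w (xRw ∧ zR²w)) — i.e. a generalized confluence (Geach) condition.
A: ✓.
B: fails — 0R3 but no w with 0Rw and 3R²w.
C: ✓.
D: ✓.
Valid on: A, C, D.

A, C, D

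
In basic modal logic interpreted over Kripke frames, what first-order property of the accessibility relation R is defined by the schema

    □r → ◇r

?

seriality

Suppose □r→◇r is valid. At any x set V(r)=W. Then □r at x, so ◇r at x, so x has a successor.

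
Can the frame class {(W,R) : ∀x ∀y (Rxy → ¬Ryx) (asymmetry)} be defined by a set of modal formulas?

Not modally definable

Modal frame validity is preserved under surjective bounded morphisms.
The 5-cycle (worlds a,b,c,d,e with a→b→c→d→e→a) is asymmetric. Mapping every world to a single reflexive point • is a surjective bounded morphism, and the reflexive point is not asymmetric (R•• but asymmetry requires ¬R••).
So no modal formula (or set of formulas) defines exactly the asymmetric frames.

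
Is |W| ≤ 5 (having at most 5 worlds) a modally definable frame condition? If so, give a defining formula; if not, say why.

No

Any modally definable frame class is closed under disjoint unions.
Any modal formula valid on each of 6 disjoint one-world frames is valid on their disjoint union (validity is preserved under disjoint unions). Each one-world frame has |W|=1≤5, but the union has |W|=6.
So the class is not modally definable.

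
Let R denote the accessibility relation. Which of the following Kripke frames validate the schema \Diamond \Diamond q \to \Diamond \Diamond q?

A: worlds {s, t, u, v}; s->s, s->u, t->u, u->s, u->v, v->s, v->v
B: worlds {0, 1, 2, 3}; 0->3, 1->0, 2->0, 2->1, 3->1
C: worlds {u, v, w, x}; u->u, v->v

A, B, C

The schema corresponds to a generalized confluence (Geach) condition: \forall x \forall y (x R^2 y \to \exists w (y = w \wedge x R^2 w)).
A: condition met.
B: condition met.
C: condition met.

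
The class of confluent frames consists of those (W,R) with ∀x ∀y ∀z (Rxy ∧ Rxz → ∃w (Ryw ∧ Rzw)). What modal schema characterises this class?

◇□r → □◇r

A defining formula is ◇□r → □◇r (the .2 axiom).
Suppose ◇□r→□◇r is valid. Take Rxy, Rxz and set V(r)={w : Ryw}. Then □r at y so ◇□r at x, so □◇r at x, so ◇r at z, giving w with Rzw and Ryw.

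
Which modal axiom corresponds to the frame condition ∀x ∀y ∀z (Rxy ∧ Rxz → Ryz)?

A defining formula is ◇ψ → □◇ψ (the 5 axiom).

◇ψ → □◇ψ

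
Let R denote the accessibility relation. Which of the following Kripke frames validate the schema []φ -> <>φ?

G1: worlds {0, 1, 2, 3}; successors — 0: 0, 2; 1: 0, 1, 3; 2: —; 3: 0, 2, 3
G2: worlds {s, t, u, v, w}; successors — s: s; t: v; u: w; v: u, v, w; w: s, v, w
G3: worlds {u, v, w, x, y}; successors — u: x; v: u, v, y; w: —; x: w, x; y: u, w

G2

Frame correspondent (Sahlqvist): forall x exists y Rxy — i.e. seriality.
G1: fails — world 2 has no successor.
G2: ✓.
G3: fails — world w has no successor.
Valid on: G2.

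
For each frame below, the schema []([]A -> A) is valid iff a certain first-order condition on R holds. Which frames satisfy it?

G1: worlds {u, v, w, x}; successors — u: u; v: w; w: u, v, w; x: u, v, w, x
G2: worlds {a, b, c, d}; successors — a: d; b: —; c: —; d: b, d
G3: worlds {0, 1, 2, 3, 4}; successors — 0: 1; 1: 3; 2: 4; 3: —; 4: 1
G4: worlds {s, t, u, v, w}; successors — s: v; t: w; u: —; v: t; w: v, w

none

The schema corresponds to shift-reflexivity: forall x forall y (Rxy -> Ryy).
G1: fails — Rwv but not Rvv.
G2: fails — Rdb but not Rbb.
G3: fails — R01 but not R11.
G4: fails — Rvt but not Rtt.
Valid on no frame.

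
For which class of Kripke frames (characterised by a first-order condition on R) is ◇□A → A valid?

symmetry

This is frame-equivalent to A → □◇A (substitute ¬A for A and contrapose).
Suppose A→□◇A is valid. Take Rxy and set V(A)={x}. Then A at x, so □◇A at x, so ◇A at y, so some z with Ryz has A; z=x, i.e. Ryx.
Conversely, any frame satisfying ∀x ∀y (Rxy → Ryx) validates the schema.
Frame condition: ∀x ∀y (Rxy → Ryx).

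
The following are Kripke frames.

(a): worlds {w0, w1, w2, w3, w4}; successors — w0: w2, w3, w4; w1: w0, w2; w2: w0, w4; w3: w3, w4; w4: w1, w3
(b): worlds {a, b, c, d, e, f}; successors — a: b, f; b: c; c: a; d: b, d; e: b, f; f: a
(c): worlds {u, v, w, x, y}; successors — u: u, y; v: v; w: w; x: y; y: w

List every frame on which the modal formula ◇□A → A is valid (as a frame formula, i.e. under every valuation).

This is the axiom for symmetry; its first-order frame correspondent is ∀x ∀y (Rxy → Ryx).
(a): fails — Rw1w2 but not Rw2w1.
(b): fails — Rbc but not Rcb.
(c): fails — Ruy but not Ryu.
Valid on no frame.

none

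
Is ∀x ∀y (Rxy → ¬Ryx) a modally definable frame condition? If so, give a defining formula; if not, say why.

Modal frame validity is preserved under surjective bounded morphisms.
The 5-cycle (worlds a,b,c,d,e with a→b→c→d→e→a) is asymmetric. Mapping every world to a single reflexive point • is a surjective bounded morphism, and the reflexive point is not asymmetric (R•• but asymmetry requires ¬R••).
Hence asymmetry is not modally definable.

Not modally definable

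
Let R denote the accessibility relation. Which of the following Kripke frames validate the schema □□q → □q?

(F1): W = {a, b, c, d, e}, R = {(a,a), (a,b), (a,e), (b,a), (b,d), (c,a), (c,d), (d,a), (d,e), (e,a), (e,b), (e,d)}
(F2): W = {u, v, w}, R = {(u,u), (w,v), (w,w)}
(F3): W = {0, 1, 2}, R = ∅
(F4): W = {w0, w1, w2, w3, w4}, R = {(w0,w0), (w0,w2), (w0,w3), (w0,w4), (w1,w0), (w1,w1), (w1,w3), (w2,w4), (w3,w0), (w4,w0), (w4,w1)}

(F2), (F3)

Frame correspondent (Sahlqvist): ∀x ∀y (Rxy → ∃z (Rxz ∧ Rzy)) — i.e. density.
(F1): fails — Rcd but no z with Rcz and Rzd.
(F2): satisfies the condition.
(F3): satisfies the condition.
(F4): fails — Rw2w4 but no z with Rw2z and Rzw4.
Valid on: (F2), (F3).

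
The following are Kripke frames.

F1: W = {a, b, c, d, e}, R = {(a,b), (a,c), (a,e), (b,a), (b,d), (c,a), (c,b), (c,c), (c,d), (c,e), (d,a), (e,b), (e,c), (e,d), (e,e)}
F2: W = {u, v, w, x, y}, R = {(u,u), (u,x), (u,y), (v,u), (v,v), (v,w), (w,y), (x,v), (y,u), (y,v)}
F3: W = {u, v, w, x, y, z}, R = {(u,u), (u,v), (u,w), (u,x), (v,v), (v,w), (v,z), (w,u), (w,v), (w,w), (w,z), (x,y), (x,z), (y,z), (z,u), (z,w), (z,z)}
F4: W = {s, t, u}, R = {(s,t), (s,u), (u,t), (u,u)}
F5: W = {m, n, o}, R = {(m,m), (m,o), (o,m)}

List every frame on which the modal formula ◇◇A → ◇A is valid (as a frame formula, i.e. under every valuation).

F4

Frame correspondent (Sahlqvist): ∀x ∀y ∀z (Rxy ∧ Ryz → Rxz) — i.e. transitivity.
F1: fails — Reb and Rba but not Rea.
F2: fails — Rvw and Rwy but not Rvy.
F3: fails — Ruv and Rvz but not Ruz.
F4: holds.
F5: fails — Rom and Rmo but not Roo.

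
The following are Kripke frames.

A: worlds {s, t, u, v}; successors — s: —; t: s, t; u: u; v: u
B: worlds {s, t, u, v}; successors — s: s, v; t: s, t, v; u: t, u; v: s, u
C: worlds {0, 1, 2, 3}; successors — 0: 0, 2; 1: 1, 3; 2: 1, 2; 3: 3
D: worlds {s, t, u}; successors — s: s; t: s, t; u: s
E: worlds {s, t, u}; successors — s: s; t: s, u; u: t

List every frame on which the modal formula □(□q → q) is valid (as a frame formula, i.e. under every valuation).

C, D

The schema corresponds to shift-reflexivity: ∀x ∀y (Rxy → Ryy).
A: fails — Rts but not Rss.
B: fails — Rtv but not Rvv.
C: ✓.
D: ✓.
E: fails — Rut but not Rtt.
Valid on: C, D.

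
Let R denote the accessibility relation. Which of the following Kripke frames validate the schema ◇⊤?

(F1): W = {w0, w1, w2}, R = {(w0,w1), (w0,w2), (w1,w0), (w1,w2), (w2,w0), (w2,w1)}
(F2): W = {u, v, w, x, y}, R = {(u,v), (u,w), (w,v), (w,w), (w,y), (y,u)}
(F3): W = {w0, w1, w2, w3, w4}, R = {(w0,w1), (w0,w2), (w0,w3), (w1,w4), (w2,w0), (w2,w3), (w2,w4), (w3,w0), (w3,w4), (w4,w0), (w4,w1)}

(F1), (F3)

This is the axiom for seriality; its first-order frame correspondent is ∀x ∃y Rxy.
(F1): holds.
(F2): fails — world v has no successor.
(F3): holds.
Valid on: (F1), (F3).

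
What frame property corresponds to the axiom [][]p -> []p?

density: forall x forall y (Rxy -> exists z (Rxz & Rzy))

This schema is the C4 axiom.
Its frame correspondent is density — forall x forall y (Rxy -> exists z (Rxz & Rzy)).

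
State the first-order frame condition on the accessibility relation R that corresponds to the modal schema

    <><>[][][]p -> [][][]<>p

This is a Sahlqvist (Geach-type) schema ◇^2□^3p → □^3◇^1p.
Minimal-valuation argument: fix x; take any y with xR^2y and any z with xR^3z. Set V(p) to the set of worlds R-reachable from y in exactly 3 steps. Then □^3p holds at y, so the antecedent holds at x; validity forces ◇^1p at z, giving a w with zR^1w and yR^3w.
First-order correspondent: forall x forall y forall z ((x R^2 y & x R^3 z) -> exists w (y R^3 w & zRw)).

forall x forall y forall z ((x R^2 y & x R^3 z) -> exists w (y R^3 w & zRw))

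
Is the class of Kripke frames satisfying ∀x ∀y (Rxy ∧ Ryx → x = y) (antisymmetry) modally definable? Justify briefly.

Any modally definable frame class is closed under surjective bounded morphisms.
The 8-cycle (worlds 0,1,2,3,4,5,6,7 with 0→1→2→3→4→5→6→7→0) is antisymmetric. Sending even-indexed worlds to • and odd-indexed worlds to ∘ is a surjective bounded morphism onto the two-world frame with •↔∘, which is not antisymmetric.
Hence antisymmetry is not modally definable.

Not modally definable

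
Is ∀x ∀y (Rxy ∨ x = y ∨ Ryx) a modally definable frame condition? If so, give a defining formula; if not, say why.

Not modally definable

Any modally definable frame class is closed under disjoint unions.
Take 4 disjoint single-world reflexive frames: each is trivially connected, but their disjoint union has 4 worlds with no edge between distinct components, so it is not connected.
So no modal formula (or set of formulas) defines exactly the connected frames.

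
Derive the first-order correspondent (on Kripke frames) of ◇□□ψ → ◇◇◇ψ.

∀x ∀y (xRy → ∃w (yR²w ∧ xR³w))

This is a Sahlqvist (Geach-type) schema ◇^1□^2ψ → □^0◇^3ψ.
Minimal-valuation argument: fix x; take any y with xR^1y and any z with xR^0z. Set V(ψ) to the set of worlds R-reachable from y in exactly 2 steps. Then □^2ψ holds at y, so the antecedent holds at x; validity forces ◇^3ψ at z, giving a w with zR^3w and yR^2w.
First-order correspondent: ∀x ∀y (xRy → ∃w (yR²w ∧ xR³w)).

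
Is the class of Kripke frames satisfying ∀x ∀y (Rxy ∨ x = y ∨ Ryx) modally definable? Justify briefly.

Not modally definable

Modal frame validity is preserved under disjoint unions.
Take 4 disjoint single-world reflexive frames: each is trivially connected, but their disjoint union has 4 worlds with no edge between distinct components, so it is not connected.
So no modal formula (or set of formulas) defines exactly the connected frames.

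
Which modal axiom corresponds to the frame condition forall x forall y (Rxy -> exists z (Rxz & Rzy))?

□□ψ → □ψ

The condition is density. The C4 schema □□ψ → □ψ defines it.
Suppose □□ψ→□ψ is valid. Take Rxy and set V(ψ)={w : xR²w}. Then □□ψ at x, so □ψ at x, so ψ at y, i.e. ∃z(Rxz∧Rzy).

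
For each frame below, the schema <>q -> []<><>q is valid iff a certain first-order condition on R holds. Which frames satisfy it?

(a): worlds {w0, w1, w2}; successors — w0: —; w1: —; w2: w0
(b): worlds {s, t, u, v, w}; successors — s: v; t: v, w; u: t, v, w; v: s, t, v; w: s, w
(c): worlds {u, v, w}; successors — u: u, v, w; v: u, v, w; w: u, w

The schema corresponds to a generalized confluence (Geach) condition: forall x forall y forall z ((xRy & xRz) -> exists w (y = w & z R^2 w)).
(a): fails — w2Rw0, w2Rw0 but no w with w0=w and w0R²w.
(b): fails — uRt, uRw but no w* with t=w* and wR²w*.
(c): condition met.

(c)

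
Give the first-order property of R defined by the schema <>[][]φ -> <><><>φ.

forall x forall y (xRy -> exists w (y R^2 w & x R^3 w))

This is a Sahlqvist (Geach-type) schema ◇^1□^2φ → □^0◇^3φ.
First-order correspondent: forall x forall y (xRy -> exists w (y R^2 w & x R^3 w)).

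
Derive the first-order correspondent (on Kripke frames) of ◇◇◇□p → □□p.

∀x ∀y ∀z ((xR³y ∧ xR²z) → ∃w (yRw ∧ z = w))

This is a Sahlqvist (Geach-type) schema ◇^3□^1p → □^2◇^0p.
Minimal-valuation argument: fix x; take any y with xR^3y and any z with xR^2z. Set V(p) to the set of worlds R-reachable from y in exactly 1 step. Then □^1p holds at y, so the antecedent holds at x; validity forces ◇^0p at z, giving a w with zR^0w and yR^1w.
First-order correspondent: ∀x ∀y ∀z ((xR³y ∧ xR²z) → ∃w (yRw ∧ z = w)).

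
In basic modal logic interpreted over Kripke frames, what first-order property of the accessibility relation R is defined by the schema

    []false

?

□⊥ is valid iff no world has any successor (otherwise □⊥ fails at any world with one).
The converse is a direct semantic check.
So the correspondent is emptiness of R.

Emptiness of R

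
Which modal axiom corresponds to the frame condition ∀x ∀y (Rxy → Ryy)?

□(□s → s)

This is shift-reflexivity; the standard corresponding axiom is T□: □(□s → s).
Suppose □(□s→s) is valid. Take Rxy and set V(s)={w : Ryw}. Then at y, □s holds; since □(□s→s) at x, □s→s at y, so s at y, i.e. Ryy.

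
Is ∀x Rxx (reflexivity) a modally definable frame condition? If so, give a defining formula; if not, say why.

Yes, by □q → q

Yes: it is reflexivity, defined by the T schema □q → q.
Suppose □q→q is valid. At any x set V(q)={w : Rxw}. Then □q holds at x, so q holds at x, i.e. Rxx.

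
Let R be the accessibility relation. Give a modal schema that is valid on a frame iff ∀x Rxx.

□r → r

A defining formula is □r → r (the T axiom).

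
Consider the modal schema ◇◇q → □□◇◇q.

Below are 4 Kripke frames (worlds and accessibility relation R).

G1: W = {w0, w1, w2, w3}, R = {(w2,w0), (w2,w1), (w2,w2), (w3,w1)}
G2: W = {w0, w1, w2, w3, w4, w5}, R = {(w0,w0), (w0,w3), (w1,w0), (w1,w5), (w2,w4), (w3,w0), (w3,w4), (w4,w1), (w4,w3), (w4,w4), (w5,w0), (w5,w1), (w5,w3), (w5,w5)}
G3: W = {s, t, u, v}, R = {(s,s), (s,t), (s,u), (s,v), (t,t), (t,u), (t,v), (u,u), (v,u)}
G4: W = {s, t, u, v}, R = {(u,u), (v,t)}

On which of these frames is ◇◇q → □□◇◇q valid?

Frame correspondent (Sahlqvist): ∀x ∀y ∀z ((xR²y ∧ xR²z) → ∃w (y = w ∧ zR²w)) — i.e. a generalized confluence (Geach) condition.
G1: fails — w2R²w0, w2R²w0 but no w with w0=w and w0R²w.
G2: fails — w1R²w1, w1R²w0 but no w with w1=w and w0R²w.
G3: fails — sR²s, sR²t but no w with s=w and tR²w.
G4: satisfies the condition.
Valid on: G4.

G4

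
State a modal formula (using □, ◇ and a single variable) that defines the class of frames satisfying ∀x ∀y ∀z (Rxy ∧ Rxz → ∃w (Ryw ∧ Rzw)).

◇□s → □◇s

The condition is convergence. The .2 schema ◇□s → □◇s defines it.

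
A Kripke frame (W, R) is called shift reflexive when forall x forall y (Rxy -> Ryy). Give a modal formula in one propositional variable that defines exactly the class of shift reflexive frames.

□(□q → q)

This is shift-reflexivity; the standard corresponding axiom is T□: □(□q → q).
Suppose □(□q→q) is valid. Take Rxy and set V(q)={w : Ryw}. Then at y, □q holds; since □(□q→q) at x, □q→q at y, so q at y, i.e. Ryy.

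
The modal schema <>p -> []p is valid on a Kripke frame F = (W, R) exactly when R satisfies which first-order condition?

This is the CD axiom.
It corresponds to partial functionality: forall x forall y forall z (Rxy & Rxz -> y = z).

partial functionality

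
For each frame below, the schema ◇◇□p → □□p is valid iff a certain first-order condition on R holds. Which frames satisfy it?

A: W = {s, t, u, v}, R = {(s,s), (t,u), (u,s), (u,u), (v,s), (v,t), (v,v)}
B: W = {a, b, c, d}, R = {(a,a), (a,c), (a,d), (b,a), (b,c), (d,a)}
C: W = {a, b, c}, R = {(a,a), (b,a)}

C

This is the axiom for a generalized confluence (Geach) condition; its first-order frame correspondent is ∀x ∀y ∀z ((xR²y ∧ xR²z) → ∃w (yRw ∧ z = w)).
A: fails — tR²s, tR²u but no w with sRw and u=w.
B: fails — aR²c, aR²a but no w with cRw and a=w.
C: holds.
Valid on: C.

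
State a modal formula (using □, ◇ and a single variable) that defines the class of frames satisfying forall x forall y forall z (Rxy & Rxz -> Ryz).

A defining formula is ◇s → □◇s (the 5 axiom).
Suppose ◇s→□◇s is valid. Take Rxy, Rxz and set V(s)={y}. Then ◇s at x, so □◇s at x, so ◇s at z, so some w with Rzw has s; w=y, i.e. Rzy. By symmetry of the argument, Ryz.

◇s → □◇s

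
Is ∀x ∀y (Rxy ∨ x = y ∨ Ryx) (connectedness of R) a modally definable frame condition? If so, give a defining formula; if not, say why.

Modal frame validity is preserved under disjoint unions.
Take 2 disjoint single-world reflexive frames: each is trivially connected, but their disjoint union has 2 worlds with no edge between distinct components, so it is not connected.
Hence connectedness of R is not modally definable.

No — not modally definable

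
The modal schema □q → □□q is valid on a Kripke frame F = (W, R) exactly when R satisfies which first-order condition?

Suppose □q→□□q is valid. Take Rxy, Ryz and set V(q)={w : Rxw}. Then □q at x, so □□q at x, so □q at y, so q at z, i.e. Rxz.

transitivity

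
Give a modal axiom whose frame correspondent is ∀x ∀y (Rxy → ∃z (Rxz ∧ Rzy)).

This is density; the standard corresponding axiom is C4: □□p → □p.
Suppose □□p→□p is valid. Take Rxy and set V(p)={w : xR²w}. Then □□p at x, so □p at x, so p at y, i.e. ∃z(Rxz∧Rzy).

□□p → □p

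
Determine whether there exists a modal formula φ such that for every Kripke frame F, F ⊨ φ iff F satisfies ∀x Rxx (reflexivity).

This is a Sahlqvist condition; the T axiom □r → r defines it.
Suppose □r→r is valid. At any x set V(r)={w : Rxw}. Then □r holds at x, so r holds at x, i.e. Rxx.

Definable; □r → r defines it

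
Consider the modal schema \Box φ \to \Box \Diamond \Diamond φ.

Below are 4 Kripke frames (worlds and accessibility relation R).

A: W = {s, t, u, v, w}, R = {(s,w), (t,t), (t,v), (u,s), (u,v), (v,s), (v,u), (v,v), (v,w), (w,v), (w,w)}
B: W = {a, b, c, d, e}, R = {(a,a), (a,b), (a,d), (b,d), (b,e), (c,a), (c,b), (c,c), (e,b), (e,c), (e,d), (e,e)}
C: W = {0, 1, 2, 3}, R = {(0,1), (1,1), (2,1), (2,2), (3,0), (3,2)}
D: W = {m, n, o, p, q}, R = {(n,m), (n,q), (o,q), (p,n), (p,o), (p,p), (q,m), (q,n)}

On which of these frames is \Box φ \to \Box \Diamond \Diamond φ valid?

A

Frame correspondent (Sahlqvist): \forall x \forall z (xRz \to \exists w (xRw \wedge z R^2 w)) — i.e. a generalized confluence (Geach) condition.
A: satisfies the condition.
B: fails — aRd but no w with aRw and dR²w.
C: fails — 3R0 but no w with 3Rw and 0R²w.
D: fails — nRm but no w with nRw and mR²w.
Valid on: A.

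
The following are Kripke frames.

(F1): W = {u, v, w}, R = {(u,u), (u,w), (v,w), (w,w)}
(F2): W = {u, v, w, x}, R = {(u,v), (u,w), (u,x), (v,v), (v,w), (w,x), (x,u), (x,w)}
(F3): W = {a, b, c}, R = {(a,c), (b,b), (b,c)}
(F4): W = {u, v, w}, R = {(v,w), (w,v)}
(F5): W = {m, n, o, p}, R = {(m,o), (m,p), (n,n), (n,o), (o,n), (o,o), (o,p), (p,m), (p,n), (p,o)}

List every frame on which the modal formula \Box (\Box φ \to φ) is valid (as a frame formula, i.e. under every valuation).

(F1)

Frame correspondent (Sahlqvist): \forall x \forall y (Rxy \to Ryy) — i.e. shift-reflexivity.
(F1): ✓.
(F2): fails — Rxw but not Rww.
(F3): fails — Rac but not Rcc.
(F4): fails — Rwv but not Rvv.
(F5): fails — Rop but not Rpp.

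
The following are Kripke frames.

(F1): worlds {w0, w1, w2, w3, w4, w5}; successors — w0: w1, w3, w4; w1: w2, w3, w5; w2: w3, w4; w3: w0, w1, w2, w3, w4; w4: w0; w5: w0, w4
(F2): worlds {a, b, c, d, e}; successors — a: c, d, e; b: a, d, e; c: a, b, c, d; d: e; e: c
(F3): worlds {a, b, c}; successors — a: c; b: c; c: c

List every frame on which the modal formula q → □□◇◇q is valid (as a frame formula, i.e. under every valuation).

none

This is the axiom for a generalized confluence (Geach) condition; its first-order frame correspondent is ∀x ∀z (xR²z → ∃w (x = w ∧ zR²w)).
(F1): fails — w0R²w4 but no w with w0=w and w4R²w.
(F2): fails — aR²b but no w with a=w and bR²w.
(F3): fails — aR²c but no w with a=w and cR²w.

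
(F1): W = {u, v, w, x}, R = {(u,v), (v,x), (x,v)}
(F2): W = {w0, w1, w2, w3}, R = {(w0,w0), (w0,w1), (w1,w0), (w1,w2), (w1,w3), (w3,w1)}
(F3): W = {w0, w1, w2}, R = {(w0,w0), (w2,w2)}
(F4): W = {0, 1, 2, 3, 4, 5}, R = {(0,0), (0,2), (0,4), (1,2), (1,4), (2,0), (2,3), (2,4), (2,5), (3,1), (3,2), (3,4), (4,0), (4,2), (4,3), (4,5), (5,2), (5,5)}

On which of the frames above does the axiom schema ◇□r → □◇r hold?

This is the axiom for convergence; its first-order frame correspondent is ∀x ∀y ∀z (Rxy ∧ Rxz → ∃w (Ryw ∧ Rzw)).
(F1): holds.
(F2): fails — Rw1w2 and Rw1w2 but w2 and w2 have no common successor.
(F3): holds.
(F4): holds.
Valid on: (F1), (F3), (F4).

(F1), (F3), (F4)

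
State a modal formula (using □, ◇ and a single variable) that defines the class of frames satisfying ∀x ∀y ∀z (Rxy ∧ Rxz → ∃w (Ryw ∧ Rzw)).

This is convergence; the standard corresponding axiom is .2: ◇□s → □◇s.
Suppose ◇□s→□◇s is valid. Take Rxy, Rxz and set V(s)={w : Ryw}. Then □s at y so ◇□s at x, so □◇s at x, so ◇s at z, giving w with Rzw and Ryw.

◇□s → □◇s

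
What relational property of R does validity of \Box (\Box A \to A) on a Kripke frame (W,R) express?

This schema is the T□ axiom.
It corresponds to shift-reflexivity: \forall x \forall y (Rxy \to Ryy).

shift-reflexivity: \forall x \forall y (Rxy \to Ryy)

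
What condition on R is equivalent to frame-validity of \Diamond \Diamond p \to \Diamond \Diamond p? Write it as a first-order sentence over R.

This is a Sahlqvist (Geach-type) schema ◇^2□^0p → □^0◇^2p.
Minimal-valuation argument: fix x; take any y with xR^2y and any z with xR^0z. Set V(p) to the set of worlds R-reachable from y in exactly 0 steps. Then □^0p holds at y, so the antecedent holds at x; validity forces ◇^2p at z, giving a w with zR^2w and yR^0w.
First-order correspondent: \forall x \forall y (x R^2 y \to \exists w (y = w \wedge x R^2 w)).

\forall x \forall y (x R^2 y \to \exists w (y = w \wedge x R^2 w))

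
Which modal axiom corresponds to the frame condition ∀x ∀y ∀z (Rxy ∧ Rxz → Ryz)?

◇s → □◇s

A defining formula is ◇s → □◇s (the 5 axiom).
Suppose ◇s→□◇s is valid. Take Rxy, Rxz and set V(s)={y}. Then ◇s at x, so □◇s at x, so ◇s at z, so some w with Rzw has s; w=y, i.e. Rzy. By symmetry of the argument, Ryz.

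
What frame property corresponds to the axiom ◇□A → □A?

the Euclidean property

Replacing A by ¬A and contraposing gives the equivalent schema ◇A → □◇A.
Suppose ◇A→□◇A is valid. Take Rxy, Rxz and set V(A)={y}. Then ◇A at x, so □◇A at x, so ◇A at z, so some w with Rzw has A; w=y, i.e. Rzy. By symmetry of the argument, Ryz.
Conversely, any frame satisfying ∀x ∀y ∀z (Rxy ∧ Rxz → Ryz) validates the schema.
So the correspondent is the Euclidean property.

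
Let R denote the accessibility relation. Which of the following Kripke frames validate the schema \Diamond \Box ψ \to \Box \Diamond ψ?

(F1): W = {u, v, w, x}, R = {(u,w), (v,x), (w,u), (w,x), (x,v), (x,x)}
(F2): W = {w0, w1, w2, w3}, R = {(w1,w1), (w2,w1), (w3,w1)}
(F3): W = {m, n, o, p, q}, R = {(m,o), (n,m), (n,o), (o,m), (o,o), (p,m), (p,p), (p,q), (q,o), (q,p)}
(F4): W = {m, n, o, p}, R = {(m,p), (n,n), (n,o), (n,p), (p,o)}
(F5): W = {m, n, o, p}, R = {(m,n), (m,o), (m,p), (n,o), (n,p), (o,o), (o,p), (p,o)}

(F2), (F5)

The schema corresponds to convergence: \forall x \forall y \forall z (Rxy \wedge Rxz \to \exists w (Ryw \wedge Rzw)).
(F1): fails — Rwu and Rwx but u and x have no common successor.
(F2): satisfies the condition.
(F3): fails — Rpm and Rpp but m and p have no common successor.
(F4): fails — Rnn and Rno but n and o have no common successor.
(F5): satisfies the condition.
Valid on: (F2), (F5).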